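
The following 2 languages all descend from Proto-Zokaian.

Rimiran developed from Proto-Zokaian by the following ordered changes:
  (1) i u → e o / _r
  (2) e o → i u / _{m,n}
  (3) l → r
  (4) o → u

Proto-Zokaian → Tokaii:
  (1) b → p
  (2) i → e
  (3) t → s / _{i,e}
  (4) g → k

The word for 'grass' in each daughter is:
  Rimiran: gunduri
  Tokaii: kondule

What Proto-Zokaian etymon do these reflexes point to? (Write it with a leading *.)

Position 2: Rimiran has u, Tokaii has o. Tokaii preserves o here (none of its changes turn any other segment into o), so the proto-segment is *o.
Position 7: Rimiran has i, Tokaii has e. Taking the neighbouring segments as reconstructed: Rimiran i can only go back to *i; Tokaii e could go back to *e or *i — the one source consistent with every daughter is *i.
Continuing position by position gives *gonduli; check it forward:
Rimiran: start from *gonduli.
  rule 1: no change — gonduli
  rule 2 (pre-nasal raising): gonduli → gunduli
  rule 3 (unconditioned shift): gunduli → gunduri
  rule 4: no change — gunduri
  ⇒ Rimiran gunduri
Tokaii: *gonduli
  gonduli (rule 1 does not apply)
  gonduli → gondule   [vowel merger]
  gondule (rule 3 does not apply)
  gondule → kondule   [unconditioned shift]
  giving Tokaii kondule.
Only *gonduli yields all of Rimiran gunduri, Tokaii kondule.

*gonduli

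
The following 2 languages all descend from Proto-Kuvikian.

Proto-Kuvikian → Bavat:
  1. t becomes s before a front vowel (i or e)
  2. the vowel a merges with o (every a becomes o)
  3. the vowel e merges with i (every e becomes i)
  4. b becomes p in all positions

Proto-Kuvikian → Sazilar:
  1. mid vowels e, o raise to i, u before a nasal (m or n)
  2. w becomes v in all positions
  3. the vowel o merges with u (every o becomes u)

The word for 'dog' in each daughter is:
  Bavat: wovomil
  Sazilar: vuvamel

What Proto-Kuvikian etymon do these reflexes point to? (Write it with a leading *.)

*wovamel

Position 1: Bavat has w, Sazilar has v. Bavat preserves w here (none of its changes turn any other segment into w), so the proto-segment is *w.
Position 2: Bavat has o, Sazilar has u. Taking the neighbouring segments as reconstructed: Bavat o could go back to *a or *o; Sazilar u could go back to *o or *u — the one source consistent with every daughter is *o.
Position 4: Bavat has o, Sazilar has a. Sazilar preserves a here (none of its changes turn any other segment into a), so the proto-segment is *a.
Continuing position by position gives *wovamel; check it forward:
Bavat: *wovamel
  wovamel (rule 1 does not apply)
  wovamel → wovomel   [vowel merger]
  wovomel → wovomil   [vowel merger]
  wovomil (rule 4 does not apply)
  giving Bavat wovomil.
Sazilar: *wovamel
  wovamel (rule 1 does not apply)
  wovamel → vovamel   [unconditioned shift]
  vovamel → vuvamel   [vowel merger]
  giving Sazilar vuvamel.
Only *wovamel yields all of Bavat wovomil, Sazilar vuvamel.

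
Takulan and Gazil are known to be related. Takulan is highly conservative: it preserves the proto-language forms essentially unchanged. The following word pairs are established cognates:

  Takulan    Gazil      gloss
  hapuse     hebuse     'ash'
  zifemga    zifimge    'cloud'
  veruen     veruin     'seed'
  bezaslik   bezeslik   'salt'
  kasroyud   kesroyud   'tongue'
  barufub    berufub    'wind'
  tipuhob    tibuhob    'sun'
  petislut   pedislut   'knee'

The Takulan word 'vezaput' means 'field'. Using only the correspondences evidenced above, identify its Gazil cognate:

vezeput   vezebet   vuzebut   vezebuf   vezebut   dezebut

hapuse ~ hebuse — Takulan a corresponds to Gazil e after a consonant, before a labial obstruent.
hapuse ~ hebuse, tipuhob ~ tibuhob — Takulan p corresponds to Gazil b between vowels (before a back vowel).
Applying these to Takulan 'vezaput':
  vezaput → vezeput   (a→e after a consonant, before a labial obstruent)
  vezeput → vezebut   (p→b between vowels (before a back vowel))
So the Gazil cognate is 'vezebut'.

vezebut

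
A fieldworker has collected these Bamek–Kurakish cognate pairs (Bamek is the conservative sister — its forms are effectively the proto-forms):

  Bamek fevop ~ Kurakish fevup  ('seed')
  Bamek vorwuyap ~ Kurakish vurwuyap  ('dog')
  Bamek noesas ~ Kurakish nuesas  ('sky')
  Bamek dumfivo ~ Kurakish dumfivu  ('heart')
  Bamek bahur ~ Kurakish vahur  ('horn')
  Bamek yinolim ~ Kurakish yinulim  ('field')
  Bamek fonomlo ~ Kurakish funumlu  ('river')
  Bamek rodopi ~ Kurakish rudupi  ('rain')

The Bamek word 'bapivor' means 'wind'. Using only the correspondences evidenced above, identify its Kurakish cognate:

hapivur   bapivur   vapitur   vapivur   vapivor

bahur ~ vahur — Bamek b corresponds to Kurakish v word-initially before a back vowel.
vorwuyap ~ vurwuyap — Bamek o corresponds to Kurakish u after a consonant, before r.
Applying these to Bamek 'bapivor':
  bapivor → vapivor   (b→v word-initially before a back vowel)
  vapivor → vapivur   (o→u after a consonant, before r)
So the Kurakish cognate is 'vapivur'.

vapivur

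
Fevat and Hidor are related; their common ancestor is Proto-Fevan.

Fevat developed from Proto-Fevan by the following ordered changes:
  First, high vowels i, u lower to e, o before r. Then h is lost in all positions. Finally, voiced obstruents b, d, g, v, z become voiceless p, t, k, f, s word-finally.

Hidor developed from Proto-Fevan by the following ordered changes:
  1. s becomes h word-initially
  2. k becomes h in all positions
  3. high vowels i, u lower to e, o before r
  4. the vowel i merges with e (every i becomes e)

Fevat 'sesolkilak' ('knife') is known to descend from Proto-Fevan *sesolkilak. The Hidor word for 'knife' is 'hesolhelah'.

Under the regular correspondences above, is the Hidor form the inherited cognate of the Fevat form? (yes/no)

yes

Derive the expected Hidor reflex of *sesolkilak:
Hidor: *sesolkilak
  sesolkilak → hesolkilak   [debuccalisation]
  hesolkilak → hesolhilah   [unconditioned shift]
  hesolhilah (rule 3 does not apply)
  hesolhilah → hesolhelah   [vowel merger]
  giving Hidor hesolhelah.
Hidor 'hesolhelah' matches the regular reflex exactly, so the pair is cognate.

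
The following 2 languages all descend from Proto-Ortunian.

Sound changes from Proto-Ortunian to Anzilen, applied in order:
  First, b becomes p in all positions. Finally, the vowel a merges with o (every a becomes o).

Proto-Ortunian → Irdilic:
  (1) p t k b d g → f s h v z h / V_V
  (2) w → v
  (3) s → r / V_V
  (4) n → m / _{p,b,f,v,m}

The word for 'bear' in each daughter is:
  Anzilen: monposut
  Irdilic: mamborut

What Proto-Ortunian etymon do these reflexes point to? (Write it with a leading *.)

*manbosut

Position 3: Anzilen has n, Irdilic has m. Anzilen preserves n here (none of its changes turn any other segment into n), so the proto-segment is *n.
Position 6: Anzilen has s, Irdilic has r. Anzilen preserves s here (none of its changes turn any other segment into s), so the proto-segment is *s.
Verify the candidate proto-form against each daughter:
Anzilen: *manbosut
  manbosut → manposut   [unconditioned shift]
  manposut → monposut   [vowel merger]
  giving Anzilen monposut.
Irdilic: *manbosut
  manbosut (rule 1 does not apply)
  manbosut (rule 2 does not apply)
  manbosut → manborut   [rhotacism]
  manborut → mamborut   [nasal place assimilation]
  giving Irdilic mamborut.
*manbosut is the unique common source.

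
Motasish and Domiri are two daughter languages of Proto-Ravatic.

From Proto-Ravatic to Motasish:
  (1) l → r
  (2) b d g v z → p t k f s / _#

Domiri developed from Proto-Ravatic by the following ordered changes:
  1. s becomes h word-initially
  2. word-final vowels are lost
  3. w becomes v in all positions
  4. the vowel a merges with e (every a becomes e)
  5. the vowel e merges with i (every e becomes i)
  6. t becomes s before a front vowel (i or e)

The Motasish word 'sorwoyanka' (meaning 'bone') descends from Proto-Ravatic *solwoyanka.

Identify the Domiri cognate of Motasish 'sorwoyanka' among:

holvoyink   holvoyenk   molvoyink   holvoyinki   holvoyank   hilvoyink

holvoyink

Domiri: *solwoyanka
  solwoyanka → holwoyanka   [debuccalisation]
  holwoyanka → holwoyank   [apocope]
  holwoyank → holvoyank   [unconditioned shift]
  holvoyank → holvoyenk   [vowel merger]
  holvoyenk → holvoyink   [vowel merger]
  holvoyink (rule 6 does not apply)
  giving Domiri holvoyink.
Among the options, 'holvoyink' alone shows every Domiri change applied in order.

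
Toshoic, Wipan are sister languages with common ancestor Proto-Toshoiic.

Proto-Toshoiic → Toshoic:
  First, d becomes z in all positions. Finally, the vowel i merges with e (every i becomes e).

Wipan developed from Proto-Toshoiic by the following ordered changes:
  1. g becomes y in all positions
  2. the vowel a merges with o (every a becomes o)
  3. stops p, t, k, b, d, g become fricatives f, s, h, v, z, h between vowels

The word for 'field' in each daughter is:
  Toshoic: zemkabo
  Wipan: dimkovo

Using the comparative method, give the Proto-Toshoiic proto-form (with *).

Position 5: Toshoic has a, Wipan has o. Toshoic preserves a here (none of its changes turn any other segment into a), so the proto-segment is *a.
Position 2: Toshoic has e, Wipan has i. Wipan preserves i here (none of its changes turn any other segment into i), so the proto-segment is *i.
Position 1: Toshoic has z, Wipan has d. Wipan preserves d here (none of its changes turn any other segment into d), so the proto-segment is *d.
Verify the candidate proto-form against each daughter:
Toshoic: start from *dimkabo.
  rule 1 (unconditioned shift): dimkabo → zimkabo
  rule 2 (vowel merger): zimkabo → zemkabo
  ⇒ Toshoic zemkabo
Wipan: *dimkabo > dimkobo > dimkovo  (by vowel merger, intervocalic lenition)
No other proto-form is consistent with every reflex, so the reconstruction is *dimkabo.

*dimkabo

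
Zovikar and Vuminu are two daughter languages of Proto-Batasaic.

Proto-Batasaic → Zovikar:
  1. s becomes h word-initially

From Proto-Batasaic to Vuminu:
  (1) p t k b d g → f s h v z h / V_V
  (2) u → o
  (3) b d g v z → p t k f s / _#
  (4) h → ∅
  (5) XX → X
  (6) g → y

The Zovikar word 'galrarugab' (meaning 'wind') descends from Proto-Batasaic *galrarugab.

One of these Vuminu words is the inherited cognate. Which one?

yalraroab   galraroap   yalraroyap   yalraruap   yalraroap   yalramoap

yalraroap

Vuminu: start from *galrarugab.
  rule 1 (intervocalic lenition): galrarugab → galraruhab
  rule 2 (vowel merger): galraruhab → galrarohab
  rule 3 (final devoicing): galrarohab → galrarohap
  rule 4 (h-loss): galrarohap → galraroap
  rule 5: no change — galraroap
  rule 6 (unconditioned shift): galraroap → yalraroap
  ⇒ Vuminu yalraroap
The other candidates each miss or misapply at least one Vuminu change.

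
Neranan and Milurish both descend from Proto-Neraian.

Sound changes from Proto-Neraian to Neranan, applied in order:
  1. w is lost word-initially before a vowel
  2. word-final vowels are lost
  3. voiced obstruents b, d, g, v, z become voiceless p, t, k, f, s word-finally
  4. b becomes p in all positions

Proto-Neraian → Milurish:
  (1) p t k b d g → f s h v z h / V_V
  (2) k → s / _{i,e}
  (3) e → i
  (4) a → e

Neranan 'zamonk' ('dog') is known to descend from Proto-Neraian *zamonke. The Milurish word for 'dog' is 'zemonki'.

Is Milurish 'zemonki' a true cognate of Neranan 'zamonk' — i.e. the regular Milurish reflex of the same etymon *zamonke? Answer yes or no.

Derive the expected Milurish reflex of *zamonke:
Milurish: *zamonke > zamonse > zamonsi > zemonsi  (by palatalisation, vowel merger, vowel merger)
The regular Milurish reflex would be 'zemonsi', but the attested form is 'zemonki'. The correspondence is irregular, so they are not cognates (the Milurish form has a different source).

no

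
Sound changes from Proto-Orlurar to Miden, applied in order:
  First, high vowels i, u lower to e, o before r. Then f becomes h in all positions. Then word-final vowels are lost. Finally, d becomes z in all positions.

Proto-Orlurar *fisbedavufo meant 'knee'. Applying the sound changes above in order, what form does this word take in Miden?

hisbezavuh

Miden: start from *fisbedavufo.
  rule 1: no change — fisbedavufo
  rule 2 (unconditioned shift): fisbedavufo → hisbedavuho
  rule 3 (apocope): hisbedavuho → hisbedavuh
  rule 4 (unconditioned shift): hisbedavuh → hisbezavuh
  ⇒ Miden hisbezavuh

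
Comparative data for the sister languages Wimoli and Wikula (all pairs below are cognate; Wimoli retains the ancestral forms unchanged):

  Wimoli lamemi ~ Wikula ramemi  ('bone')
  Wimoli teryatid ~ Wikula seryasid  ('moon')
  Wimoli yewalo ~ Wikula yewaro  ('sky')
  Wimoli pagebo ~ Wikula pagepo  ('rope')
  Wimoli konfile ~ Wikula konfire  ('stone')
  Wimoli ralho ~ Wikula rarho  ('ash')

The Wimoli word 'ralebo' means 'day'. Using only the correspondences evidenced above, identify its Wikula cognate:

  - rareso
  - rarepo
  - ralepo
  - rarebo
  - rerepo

rarepo

konfile ~ konfire — Wimoli l corresponds to Wikula r between vowels (before a front vowel).
pagebo ~ pagepo — Wimoli b corresponds to Wikula p between vowels (before a back vowel).
Applying these to Wimoli 'ralebo':
  ralebo → rarebo   (l→r between vowels (before a front vowel))
  rarebo → rarepo   (b→p between vowels (before a back vowel))
So the Wikula cognate is 'rarepo'.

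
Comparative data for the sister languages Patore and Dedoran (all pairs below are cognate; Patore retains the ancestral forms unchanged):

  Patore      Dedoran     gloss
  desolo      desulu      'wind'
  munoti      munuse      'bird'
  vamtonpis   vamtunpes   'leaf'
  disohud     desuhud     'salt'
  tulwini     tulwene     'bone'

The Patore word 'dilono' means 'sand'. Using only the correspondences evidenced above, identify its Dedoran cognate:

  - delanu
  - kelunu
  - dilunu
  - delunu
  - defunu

delunu

vamtonpis ~ vamtunpes, disohud ~ desuhud — Patore i corresponds to Dedoran e after a consonant, before a consonant other than r, m, n, p, b, f, v.
vamtonpis ~ vamtunpes — Patore o corresponds to Dedoran u after a consonant, before a nasal.
desolo ~ desulu — Patore o corresponds to Dedoran u word-finally.
Applying these to Patore 'dilono':
  dilono → delono   (i→e after a consonant, before a consonant other than r, m, n, p, b, f, v)
  delono → deluno   (o→u after a consonant, before a nasal)
  deluno → delunu   (o→u word-finally)
So the Dedoran cognate is 'delunu'.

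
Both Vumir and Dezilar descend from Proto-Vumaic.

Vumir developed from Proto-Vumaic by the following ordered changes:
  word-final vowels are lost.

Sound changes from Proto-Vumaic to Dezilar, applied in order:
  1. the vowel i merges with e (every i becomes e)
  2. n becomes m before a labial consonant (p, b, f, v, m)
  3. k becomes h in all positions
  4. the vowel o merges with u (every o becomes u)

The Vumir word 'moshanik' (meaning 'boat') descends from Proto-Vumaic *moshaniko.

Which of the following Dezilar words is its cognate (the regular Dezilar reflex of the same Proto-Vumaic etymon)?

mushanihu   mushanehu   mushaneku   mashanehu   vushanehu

mushanehu

Dezilar: start from *moshaniko.
  rule 1 (vowel merger): moshaniko → moshaneko
  rule 2: no change — moshaneko
  rule 3 (unconditioned shift): moshaneko → moshaneho
  rule 4 (vowel merger): moshaneho → mushanehu
  ⇒ Dezilar mushanehu
The other candidates each miss or misapply at least one Dezilar change.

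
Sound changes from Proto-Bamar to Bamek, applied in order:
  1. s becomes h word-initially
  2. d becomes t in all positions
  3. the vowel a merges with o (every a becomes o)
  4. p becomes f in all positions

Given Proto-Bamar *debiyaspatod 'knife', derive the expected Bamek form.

Bamek: start from *debiyaspatod.
  rule 1: no change — debiyaspatod
  rule 2 (unconditioned shift): debiyaspatod → tebiyaspatot
  rule 3 (vowel merger): tebiyaspatot → tebiyospotot
  rule 4 (unconditioned shift): tebiyospotot → tebiyosfotot
  ⇒ Bamek tebiyosfotot

tebiyosfotot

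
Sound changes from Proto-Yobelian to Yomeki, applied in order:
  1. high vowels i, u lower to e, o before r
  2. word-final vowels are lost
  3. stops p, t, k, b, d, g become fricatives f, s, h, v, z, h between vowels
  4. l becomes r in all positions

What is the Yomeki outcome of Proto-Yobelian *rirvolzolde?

rervorzord

Yomeki: *rirvolzolde > rervolzolde > rervolzold > rervorzord  (by pre-rhotic lowering, apocope, unconditioned shift)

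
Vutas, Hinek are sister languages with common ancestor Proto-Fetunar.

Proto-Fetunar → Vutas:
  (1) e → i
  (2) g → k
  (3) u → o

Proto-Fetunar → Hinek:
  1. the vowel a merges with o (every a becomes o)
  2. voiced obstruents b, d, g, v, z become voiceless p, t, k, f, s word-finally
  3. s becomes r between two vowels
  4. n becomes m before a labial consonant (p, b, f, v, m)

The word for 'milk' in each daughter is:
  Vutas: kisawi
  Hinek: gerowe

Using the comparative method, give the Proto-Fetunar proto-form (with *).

*gesawe

Position 1: Vutas has k, Hinek has g. Hinek preserves g here (none of its changes turn any other segment into g), so the proto-segment is *g.
Position 3: Vutas has s, Hinek has r. Vutas preserves s here (none of its changes turn any other segment into s), so the proto-segment is *s.
Position 4: Vutas has a, Hinek has o. Vutas preserves a here (none of its changes turn any other segment into a), so the proto-segment is *a.
This points to *gesawe. Verify forward in each daughter:
Vutas: start from *gesawe.
  rule 1 (vowel merger): gesawe → gisawi
  rule 2 (unconditioned shift): gisawi → kisawi
  rule 3: no change — kisawi
  ⇒ Vutas kisawi
Hinek: start from *gesawe.
  rule 1 (vowel merger): gesawe → gesowe
  rule 2: no change — gesowe
  rule 3 (rhotacism): gesowe → gerowe
  rule 4: no change — gerowe
  ⇒ Hinek gerowe
*gesawe is the unique common source.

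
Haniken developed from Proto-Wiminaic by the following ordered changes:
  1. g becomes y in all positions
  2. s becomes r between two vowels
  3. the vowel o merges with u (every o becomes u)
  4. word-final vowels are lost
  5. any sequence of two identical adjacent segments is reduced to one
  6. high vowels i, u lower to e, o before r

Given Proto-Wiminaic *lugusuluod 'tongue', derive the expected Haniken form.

Haniken: *lugusuluod
  lugusuluod → luyusuluod   [unconditioned shift]
  luyusuluod → luyuruluod   [rhotacism]
  luyuruluod → luyuruluud   [vowel merger]
  luyuruluud (rule 4 does not apply)
  luyuruluud → luyurulud   [degemination]
  luyurulud → luyorulud   [pre-rhotic lowering]
  giving Haniken luyorulud.

luyorulud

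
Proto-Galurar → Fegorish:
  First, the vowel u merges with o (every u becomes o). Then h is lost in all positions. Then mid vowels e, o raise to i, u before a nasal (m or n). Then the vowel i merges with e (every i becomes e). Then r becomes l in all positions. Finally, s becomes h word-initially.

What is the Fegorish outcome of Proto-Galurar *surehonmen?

holeunmen

Fegorish: *surehonmen
  surehonmen → sorehonmen   [vowel merger]
  sorehonmen → soreonmen   [h-loss]
  soreonmen → soreunmin   [pre-nasal raising]
  soreunmin → soreunmen   [vowel merger]
  soreunmen → soleunmen   [unconditioned shift]
  soleunmen → holeunmen   [debuccalisation]
  giving Fegorish holeunmen.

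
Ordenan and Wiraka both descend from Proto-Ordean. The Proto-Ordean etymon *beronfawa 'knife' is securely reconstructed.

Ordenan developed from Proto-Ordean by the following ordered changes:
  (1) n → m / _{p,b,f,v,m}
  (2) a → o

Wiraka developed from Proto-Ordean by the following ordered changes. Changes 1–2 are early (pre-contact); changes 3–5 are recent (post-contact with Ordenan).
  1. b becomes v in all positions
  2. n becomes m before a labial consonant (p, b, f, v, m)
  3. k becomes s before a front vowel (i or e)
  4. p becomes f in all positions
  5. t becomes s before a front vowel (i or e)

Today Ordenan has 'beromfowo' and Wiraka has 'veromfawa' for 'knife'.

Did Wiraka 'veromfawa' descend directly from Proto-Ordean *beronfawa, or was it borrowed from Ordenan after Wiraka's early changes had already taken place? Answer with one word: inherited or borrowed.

If inherited, *beronfawa would pass through all of Wiraka's changes:
Wiraka: *beronfawa > veronfawa > veromfawa  (by unconditioned shift, nasal place assimilation)
If borrowed from Ordenan 'beromfowo' after the early changes, it would undergo only the recent ones:
  rule 3 (palatalisation): no change (beromfowo)
  rule 4 (unconditioned shift): no change (beromfowo)
  rule 5 (palatalisation): no change (beromfowo)
  ⇒ as a loan: beromfowo
Wiraka 'veromfawa' matches the inherited outcome exactly, so it is an inherited cognate, not a loan.

inherited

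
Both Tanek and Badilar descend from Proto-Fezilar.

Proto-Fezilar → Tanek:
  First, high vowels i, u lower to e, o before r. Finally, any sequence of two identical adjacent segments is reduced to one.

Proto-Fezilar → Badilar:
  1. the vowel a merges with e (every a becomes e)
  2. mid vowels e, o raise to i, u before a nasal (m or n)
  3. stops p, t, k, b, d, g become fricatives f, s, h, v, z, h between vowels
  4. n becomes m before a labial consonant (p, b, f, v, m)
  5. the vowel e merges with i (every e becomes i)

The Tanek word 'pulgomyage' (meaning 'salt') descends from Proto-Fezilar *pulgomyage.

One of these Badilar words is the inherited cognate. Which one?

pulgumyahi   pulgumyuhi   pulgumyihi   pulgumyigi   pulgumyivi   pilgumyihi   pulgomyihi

pulgumyihi

Badilar: *pulgomyage
  pulgomyage → pulgomyege   [vowel merger]
  pulgomyege → pulgumyege   [pre-nasal raising]
  pulgumyege → pulgumyehe   [intervocalic lenition]
  pulgumyehe (rule 4 does not apply)
  pulgumyehe → pulgumyihi   [vowel merger]
  giving Badilar pulgumyihi.
Only 'pulgumyihi' matches the regular Badilar development of *pulgomyage.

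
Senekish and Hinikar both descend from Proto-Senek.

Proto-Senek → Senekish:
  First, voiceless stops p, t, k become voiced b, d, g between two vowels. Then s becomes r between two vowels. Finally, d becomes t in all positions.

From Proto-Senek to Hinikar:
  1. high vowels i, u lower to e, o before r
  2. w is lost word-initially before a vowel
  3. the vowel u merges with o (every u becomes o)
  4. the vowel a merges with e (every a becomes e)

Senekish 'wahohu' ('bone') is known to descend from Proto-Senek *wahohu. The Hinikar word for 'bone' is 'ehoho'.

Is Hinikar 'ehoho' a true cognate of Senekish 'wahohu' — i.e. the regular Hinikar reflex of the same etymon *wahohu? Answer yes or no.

yes

Derive the expected Hinikar reflex of *wahohu:
Hinikar: *wahohu > ahohu > ahoho > ehoho  (by glide loss, vowel merger, vowel merger)
Hinikar 'ehoho' matches the regular reflex exactly, so the pair is cognate.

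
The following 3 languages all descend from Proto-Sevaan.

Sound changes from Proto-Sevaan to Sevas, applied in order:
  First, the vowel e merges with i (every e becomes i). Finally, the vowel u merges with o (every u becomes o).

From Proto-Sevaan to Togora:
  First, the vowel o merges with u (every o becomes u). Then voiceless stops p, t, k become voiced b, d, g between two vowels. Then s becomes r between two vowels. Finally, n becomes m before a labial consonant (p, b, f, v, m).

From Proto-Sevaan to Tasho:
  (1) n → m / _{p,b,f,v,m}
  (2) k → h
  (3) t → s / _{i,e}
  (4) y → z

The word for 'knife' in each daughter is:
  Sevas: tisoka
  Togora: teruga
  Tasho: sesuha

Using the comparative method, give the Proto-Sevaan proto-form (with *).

Position 4: Sevas has o, Togora has u, Tasho has u. Tasho preserves u here (none of its changes turn any other segment into u), so the proto-segment is *u.
Position 3: Sevas has s, Togora has r, Tasho has s. Sevas preserves s here (none of its changes turn any other segment into s), so the proto-segment is *s.
Position 5: Sevas has k, Togora has g, Tasho has h. Sevas preserves k here (none of its changes turn any other segment into k), so the proto-segment is *k.
Continuing position by position gives *tesuka; check it forward:
Sevas: *tesuka
  tesuka → tisuka   [vowel merger]
  tisuka → tisoka   [vowel merger]
  giving Sevas tisoka.
Togora: *tesuka > tesuga > teruga  (by intervocalic voicing, rhotacism)
Tasho: start from *tesuka.
  rule 1: no change — tesuka
  rule 2 (unconditioned shift): tesuka → tesuha
  rule 3 (palatalisation): tesuha → sesuha
  rule 4: no change — sesuha
  ⇒ Tasho sesuha
Only *tesuka yields all of Sevas tisoka, Togora teruga, Tasho sesuha.

*tesuka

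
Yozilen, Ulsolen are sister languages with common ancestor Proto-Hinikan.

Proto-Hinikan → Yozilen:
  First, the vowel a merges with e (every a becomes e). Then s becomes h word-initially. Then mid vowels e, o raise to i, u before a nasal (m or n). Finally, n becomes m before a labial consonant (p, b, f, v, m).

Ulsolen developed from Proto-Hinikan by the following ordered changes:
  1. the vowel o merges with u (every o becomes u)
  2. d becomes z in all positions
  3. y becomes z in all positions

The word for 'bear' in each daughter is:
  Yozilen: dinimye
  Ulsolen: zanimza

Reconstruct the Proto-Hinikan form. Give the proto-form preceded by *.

*danimya

Position 2: Yozilen has i, Ulsolen has a. Ulsolen preserves a here (none of its changes turn any other segment into a), so the proto-segment is *a.
Position 6: Yozilen has y, Ulsolen has z. Yozilen preserves y here (none of its changes turn any other segment into y), so the proto-segment is *y.
Position 7: Yozilen has e, Ulsolen has a. Ulsolen preserves a here (none of its changes turn any other segment into a), so the proto-segment is *a.
Continuing position by position gives *danimya; check it forward:
Yozilen: start from *danimya.
  rule 1 (vowel merger): danimya → denimye
  rule 2: no change — denimye
  rule 3 (pre-nasal raising): denimye → dinimye
  rule 4: no change — dinimye
  ⇒ Yozilen dinimye
Ulsolen: *danimya > zanimya > zanimza  (by unconditioned shift, unconditioned shift)
*danimya is the unique common source.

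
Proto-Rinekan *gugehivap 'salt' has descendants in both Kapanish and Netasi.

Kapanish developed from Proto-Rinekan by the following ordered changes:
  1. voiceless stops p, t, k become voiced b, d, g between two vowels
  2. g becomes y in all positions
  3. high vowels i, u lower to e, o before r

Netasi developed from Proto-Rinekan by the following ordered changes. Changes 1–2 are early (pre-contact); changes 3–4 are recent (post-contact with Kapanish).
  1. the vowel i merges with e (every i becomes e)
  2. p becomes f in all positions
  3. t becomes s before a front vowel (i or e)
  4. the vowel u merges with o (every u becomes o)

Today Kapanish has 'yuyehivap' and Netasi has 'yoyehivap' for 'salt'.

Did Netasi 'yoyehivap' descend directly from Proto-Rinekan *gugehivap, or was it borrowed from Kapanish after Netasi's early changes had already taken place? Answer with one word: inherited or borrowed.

borrowed

If inherited, *gugehivap would pass through all of Netasi's changes:
Netasi: *gugehivap
  gugehivap → gugehevap   [vowel merger]
  gugehevap → gugehevaf   [unconditioned shift]
  gugehevaf (rule 3 does not apply)
  gugehevaf → gogehevaf   [vowel merger]
  giving Netasi gogehevaf.
If borrowed from Kapanish 'yuyehivap' after the early changes, it would undergo only the recent ones:
  rule 3 (palatalisation): no change (yuyehivap)
  rule 4 (vowel merger): yuyehivap → yoyehivap
  ⇒ as a loan: yoyehivap
Netasi 'yoyehivap' matches the loan outcome 'yoyehivap', not the inherited 'gogehevaf' — it skipped the early Netasi changes, so it was borrowed from Kapanish.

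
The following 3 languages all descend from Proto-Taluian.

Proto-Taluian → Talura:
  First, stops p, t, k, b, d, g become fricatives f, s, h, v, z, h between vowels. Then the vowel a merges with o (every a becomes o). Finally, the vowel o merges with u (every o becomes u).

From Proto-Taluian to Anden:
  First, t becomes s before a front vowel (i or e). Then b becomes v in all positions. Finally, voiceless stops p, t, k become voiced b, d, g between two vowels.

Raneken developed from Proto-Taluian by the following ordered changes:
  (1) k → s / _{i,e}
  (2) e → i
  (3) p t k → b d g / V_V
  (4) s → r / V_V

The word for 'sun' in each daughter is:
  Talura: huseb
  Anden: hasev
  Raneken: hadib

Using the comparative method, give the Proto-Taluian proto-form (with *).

*hateb

Position 4: Talura has e, Anden has e, Raneken has i. Talura preserves e here (none of its changes turn any other segment into e), so the proto-segment is *e.
Position 3: Talura has s, Anden has s, Raneken has d. Taking the neighbouring segments as reconstructed: Talura s could go back to *t or *s; Anden s could go back to *t or *s; Raneken d could go back to *t or *d — the one source consistent with every daughter is *t.
Continuing position by position gives *hateb; check it forward:
Talura: *hateb
  hateb → haseb   [intervocalic lenition]
  haseb → hoseb   [vowel merger]
  hoseb → huseb   [vowel merger]
  giving Talura huseb.
Anden: *hateb
  hateb → haseb   [palatalisation]
  haseb → hasev   [unconditioned shift]
  hasev (rule 3 does not apply)
  giving Anden hasev.
Raneken: *hateb
  hateb (rule 1 does not apply)
  hateb → hatib   [vowel merger]
  hatib → hadib   [intervocalic voicing]
  hadib (rule 4 does not apply)
  giving Raneken hadib.
Only *hateb yields all of Talura huseb, Anden hasev, Raneken hadib.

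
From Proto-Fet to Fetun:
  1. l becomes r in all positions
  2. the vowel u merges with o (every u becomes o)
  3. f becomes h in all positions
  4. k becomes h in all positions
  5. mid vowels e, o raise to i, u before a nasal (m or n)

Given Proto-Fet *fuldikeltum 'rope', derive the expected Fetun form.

hordihertum

Fetun: *fuldikeltum > furdikertum > fordikertom > hordikertom > hordihertom > hordihertum  (by unconditioned shift, vowel merger, unconditioned shift, unconditioned shift, pre-nasal raising)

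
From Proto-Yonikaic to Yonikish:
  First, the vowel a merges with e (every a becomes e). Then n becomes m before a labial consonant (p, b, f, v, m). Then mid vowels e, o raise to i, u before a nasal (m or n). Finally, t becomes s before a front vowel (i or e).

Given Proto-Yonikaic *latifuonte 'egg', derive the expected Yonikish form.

Yonikish: start from *latifuonte.
  rule 1 (vowel merger): latifuonte → letifuonte
  rule 2: no change — letifuonte
  rule 3 (pre-nasal raising): letifuonte → letifuunte
  rule 4 (palatalisation): letifuunte → lesifuunse
  ⇒ Yonikish lesifuunse

lesifuunse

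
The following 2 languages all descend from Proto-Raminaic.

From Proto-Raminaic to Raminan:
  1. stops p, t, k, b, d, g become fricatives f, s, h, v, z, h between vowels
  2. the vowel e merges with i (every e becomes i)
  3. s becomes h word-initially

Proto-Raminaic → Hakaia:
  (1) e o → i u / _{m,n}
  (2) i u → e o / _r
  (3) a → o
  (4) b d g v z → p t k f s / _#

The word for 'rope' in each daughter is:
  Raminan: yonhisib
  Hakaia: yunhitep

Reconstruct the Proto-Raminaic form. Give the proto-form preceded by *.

Position 6: Raminan has s, Hakaia has t. Taking the neighbouring segments as reconstructed: Raminan s could go back to *t or *s; Hakaia t can only go back to *t — the one source consistent with every daughter is *t.
Position 8: Raminan has b, Hakaia has p. Raminan preserves b here (none of its changes turn any other segment into b), so the proto-segment is *b.
This points to *yonhiteb. Verify forward in each daughter:
Raminan: *yonhiteb
  yonhiteb → yonhiseb   [intervocalic lenition]
  yonhiseb → yonhisib   [vowel merger]
  yonhisib (rule 3 does not apply)
  giving Raminan yonhisib.
Hakaia: *yonhiteb > yunhiteb > yunhitep  (by pre-nasal raising, final devoicing)
No other proto-form is consistent with every reflex, so the reconstruction is *yonhiteb.

*yonhiteb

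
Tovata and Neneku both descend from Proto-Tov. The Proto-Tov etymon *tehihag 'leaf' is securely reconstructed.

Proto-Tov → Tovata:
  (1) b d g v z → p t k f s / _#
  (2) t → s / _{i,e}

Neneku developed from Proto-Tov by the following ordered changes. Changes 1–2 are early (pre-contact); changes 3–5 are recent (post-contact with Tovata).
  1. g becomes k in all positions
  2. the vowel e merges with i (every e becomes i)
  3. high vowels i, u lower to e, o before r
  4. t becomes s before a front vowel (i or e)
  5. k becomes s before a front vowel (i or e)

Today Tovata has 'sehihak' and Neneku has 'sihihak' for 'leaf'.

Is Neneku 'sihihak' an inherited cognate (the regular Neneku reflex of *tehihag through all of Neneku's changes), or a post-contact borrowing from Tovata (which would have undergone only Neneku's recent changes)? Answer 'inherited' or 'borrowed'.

inherited

If inherited, *tehihag would pass through all of Neneku's changes:
Neneku: start from *tehihag.
  rule 1 (unconditioned shift): tehihag → tehihak
  rule 2 (vowel merger): tehihak → tihihak
  rule 3: no change — tihihak
  rule 4 (palatalisation): tihihak → sihihak
  rule 5: no change — sihihak
  ⇒ Neneku sihihak
If borrowed from Tovata 'sehihak' after the early changes, it would undergo only the recent ones:
  rule 3 (pre-rhotic lowering): no change (sehihak)
  rule 4 (palatalisation): no change (sehihak)
  rule 5 (palatalisation): no change (sehihak)
  ⇒ as a loan: sehihak
Neneku 'sihihak' matches the inherited outcome exactly, so it is an inherited cognate, not a loan.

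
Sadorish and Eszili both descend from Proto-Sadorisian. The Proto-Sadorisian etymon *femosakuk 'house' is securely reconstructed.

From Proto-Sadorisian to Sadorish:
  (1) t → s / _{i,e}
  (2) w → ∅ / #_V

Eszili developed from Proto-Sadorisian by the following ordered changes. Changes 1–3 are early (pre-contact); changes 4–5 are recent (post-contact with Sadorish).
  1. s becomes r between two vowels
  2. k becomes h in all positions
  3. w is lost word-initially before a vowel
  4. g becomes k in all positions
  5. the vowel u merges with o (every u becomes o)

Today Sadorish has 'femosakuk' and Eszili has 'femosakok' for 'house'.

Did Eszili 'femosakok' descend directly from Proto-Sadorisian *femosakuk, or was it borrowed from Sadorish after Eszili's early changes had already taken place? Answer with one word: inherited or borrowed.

If inherited, *femosakuk would pass through all of Eszili's changes:
Eszili: *femosakuk > femorakuk > femorahuh > femorahoh  (by rhotacism, unconditioned shift, vowel merger)
If borrowed from Sadorish 'femosakuk' after the early changes, it would undergo only the recent ones:
  rule 4 (unconditioned shift): no change (femosakuk)
  rule 5 (vowel merger): femosakuk → femosakok
  ⇒ as a loan: femosakok
Eszili 'femosakok' matches the loan outcome 'femosakok', not the inherited 'femorahoh' — it skipped the early Eszili changes, so it was borrowed from Sadorish.

borrowed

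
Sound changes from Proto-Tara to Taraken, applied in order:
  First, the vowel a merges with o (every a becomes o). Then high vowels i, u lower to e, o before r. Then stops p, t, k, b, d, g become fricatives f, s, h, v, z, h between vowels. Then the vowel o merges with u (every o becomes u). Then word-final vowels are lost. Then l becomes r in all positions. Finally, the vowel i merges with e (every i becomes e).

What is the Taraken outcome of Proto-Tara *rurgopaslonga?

rurgufusrung

Taraken: *rurgopaslonga
  rurgopaslonga → rurgoposlongo   [vowel merger]
  rurgoposlongo → rorgoposlongo   [pre-rhotic lowering]
  rorgoposlongo → rorgofoslongo   [intervocalic lenition]
  rorgofoslongo → rurgufuslungu   [vowel merger]
  rurgufuslungu → rurgufuslung   [apocope]
  rurgufuslung → rurgufusrung   [unconditioned shift]
  rurgufusrung (rule 7 does not apply)
  giving Taraken rurgufusrung.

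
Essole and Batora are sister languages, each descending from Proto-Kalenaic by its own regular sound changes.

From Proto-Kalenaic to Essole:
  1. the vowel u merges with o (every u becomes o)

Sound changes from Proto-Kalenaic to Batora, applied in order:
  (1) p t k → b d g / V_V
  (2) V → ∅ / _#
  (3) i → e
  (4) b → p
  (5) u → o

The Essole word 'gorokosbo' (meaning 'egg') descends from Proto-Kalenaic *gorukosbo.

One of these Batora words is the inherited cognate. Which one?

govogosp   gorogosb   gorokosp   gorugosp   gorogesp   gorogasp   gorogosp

gorogosp

Batora: *gorukosbo
  gorukosbo → gorugosbo   [intervocalic voicing]
  gorugosbo → gorugosb   [apocope]
  gorugosb (rule 3 does not apply)
  gorugosb → gorugosp   [unconditioned shift]
  gorugosp → gorogosp   [vowel merger]
  giving Batora gorogosp.
Only 'gorogosp' matches the regular Batora development of *gorukosbo.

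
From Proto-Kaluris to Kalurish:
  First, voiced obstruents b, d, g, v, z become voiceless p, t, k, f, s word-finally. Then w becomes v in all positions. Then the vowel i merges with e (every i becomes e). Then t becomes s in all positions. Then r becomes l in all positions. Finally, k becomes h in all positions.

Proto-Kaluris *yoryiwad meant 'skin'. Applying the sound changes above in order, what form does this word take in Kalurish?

yolyevas

Kalurish: start from *yoryiwad.
  rule 1 (final devoicing): yoryiwad → yoryiwat
  rule 2 (unconditioned shift): yoryiwat → yoryivat
  rule 3 (vowel merger): yoryivat → yoryevat
  rule 4 (unconditioned shift): yoryevat → yoryevas
  rule 5 (unconditioned shift): yoryevas → yolyevas
  rule 6: no change — yolyevas
  ⇒ Kalurish yolyevas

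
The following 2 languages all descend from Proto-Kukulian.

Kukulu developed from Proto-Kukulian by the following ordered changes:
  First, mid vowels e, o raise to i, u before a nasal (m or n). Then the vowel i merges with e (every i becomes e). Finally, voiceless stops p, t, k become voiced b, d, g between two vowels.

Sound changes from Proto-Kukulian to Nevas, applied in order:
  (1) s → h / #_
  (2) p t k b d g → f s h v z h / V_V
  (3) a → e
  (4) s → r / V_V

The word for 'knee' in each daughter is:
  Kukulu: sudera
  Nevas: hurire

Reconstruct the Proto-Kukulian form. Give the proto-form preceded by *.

Position 4: Kukulu has e, Nevas has i. Nevas preserves i here (none of its changes turn any other segment into i), so the proto-segment is *i.
Position 1: Kukulu has s, Nevas has h. Kukulu preserves s here (none of its changes turn any other segment into s), so the proto-segment is *s.
This points to *sutira. Verify forward in each daughter:
Kukulu: start from *sutira.
  rule 1: no change — sutira
  rule 2 (vowel merger): sutira → sutera
  rule 3 (intervocalic voicing): sutera → sudera
  ⇒ Kukulu sudera
Nevas: start from *sutira.
  rule 1 (debuccalisation): sutira → hutira
  rule 2 (intervocalic lenition): hutira → husira
  rule 3 (vowel merger): husira → husire
  rule 4 (rhotacism): husire → hurire
  ⇒ Nevas hurire
Only *sutira yields all of Kukulu sudera, Nevas hurire.

*sutira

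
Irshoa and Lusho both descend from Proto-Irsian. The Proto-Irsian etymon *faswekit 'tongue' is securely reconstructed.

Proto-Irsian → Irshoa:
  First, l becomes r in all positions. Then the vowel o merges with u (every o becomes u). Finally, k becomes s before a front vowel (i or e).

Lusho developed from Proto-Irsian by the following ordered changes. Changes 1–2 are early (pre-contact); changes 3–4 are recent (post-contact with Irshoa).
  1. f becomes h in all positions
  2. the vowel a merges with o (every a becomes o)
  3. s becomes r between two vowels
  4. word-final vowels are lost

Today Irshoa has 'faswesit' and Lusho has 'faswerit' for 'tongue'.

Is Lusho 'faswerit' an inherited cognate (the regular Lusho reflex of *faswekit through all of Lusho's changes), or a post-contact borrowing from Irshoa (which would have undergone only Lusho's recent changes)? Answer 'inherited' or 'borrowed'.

borrowed

If inherited, *faswekit would pass through all of Lusho's changes:
Lusho: *faswekit
  faswekit → haswekit   [unconditioned shift]
  haswekit → hoswekit   [vowel merger]
  hoswekit (rule 3 does not apply)
  hoswekit (rule 4 does not apply)
  giving Lusho hoswekit.
If borrowed from Irshoa 'faswesit' after the early changes, it would undergo only the recent ones:
  rule 3 (rhotacism): faswesit → faswerit
  rule 4 (apocope): no change (faswerit)
  ⇒ as a loan: faswerit
Lusho 'faswerit' matches the loan outcome 'faswerit', not the inherited 'hoswekit' — it skipped the early Lusho changes, so it was borrowed from Irshoa.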